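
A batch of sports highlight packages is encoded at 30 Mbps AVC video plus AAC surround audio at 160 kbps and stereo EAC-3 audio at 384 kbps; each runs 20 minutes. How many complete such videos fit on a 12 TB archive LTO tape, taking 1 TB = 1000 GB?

2619

20 min = 1200 s
Audio total: 160 + 384 = 544 kbps = 0.544 Mbps.
Total bitrate: 30.544 Mbps.
Per item: 30.544 Mbps × 1200 s = 36,653 Mb = 4,582 MB.
Capacity: 12 TB = 96,000,000 Mb; 2619.17 items → 2619 complete.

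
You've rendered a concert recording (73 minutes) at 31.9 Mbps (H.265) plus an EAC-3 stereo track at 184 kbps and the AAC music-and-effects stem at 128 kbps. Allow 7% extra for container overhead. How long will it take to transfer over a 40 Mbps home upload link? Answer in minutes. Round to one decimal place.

62.9 minutes

73 min = 4380 s
Audio total: 184 + 128 = 312 kbps = 0.312 Mbps.
Total bitrate: 32.212 Mbps.
File: 32.212 Mbps × 4380 s = 141088.6 Mb.
With 7% container overhead: ×1.07. → 150964.8 Mb.
At 40 Mbps: 150964.8 / 40 = 3774.1 s ≈ 62.9 minutes.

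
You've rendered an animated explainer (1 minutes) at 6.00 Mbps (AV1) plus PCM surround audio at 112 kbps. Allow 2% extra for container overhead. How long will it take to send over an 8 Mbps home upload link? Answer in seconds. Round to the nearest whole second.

Audio: 112 kbps = 0.112 Mbps.
Total bitrate: 6.112 Mbps.
File: 6.112 Mbps × 60 s = 366.7 Mb.
With 2% container overhead: ×1.02. → 374.1 Mb.
At 8 Mbps: 374.1 / 8 = 46.8 s ≈ 46.8 seconds.

47 seconds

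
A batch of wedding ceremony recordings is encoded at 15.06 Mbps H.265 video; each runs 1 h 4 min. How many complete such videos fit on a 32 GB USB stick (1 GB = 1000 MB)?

1 h 4 min = 64 min = 3840 s
Per item: 15.060 Mbps × 3840 s = 57,830 Mb = 7,229 MB.
Capacity: 32 GB = 256,000 Mb; 4.43 items → 4 complete.

4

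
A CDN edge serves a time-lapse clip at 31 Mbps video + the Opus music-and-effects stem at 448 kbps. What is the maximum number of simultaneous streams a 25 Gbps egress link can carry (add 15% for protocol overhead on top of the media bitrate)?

Audio: 448 kbps = 0.448 Mbps.
Per-viewer media rate: 31.448 Mbps.
On the wire with 15% overhead: 36.165 Mbps.
25 Gbps = 25,000 Mbps; 25,000 / 36.165 = 691.27 → 691 viewers.

691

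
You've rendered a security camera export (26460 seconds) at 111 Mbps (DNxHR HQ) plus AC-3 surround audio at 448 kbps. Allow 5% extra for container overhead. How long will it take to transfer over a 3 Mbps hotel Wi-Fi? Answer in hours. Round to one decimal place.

Audio: 448 kbps = 0.448 Mbps.
Total bitrate: 111.448 Mbps.
File: 111.448 Mbps × 26460 s = 2948914.1 Mb.
With 5% container overhead: ×1.05. → 3096359.8 Mb.
At 3 Mbps: 3096359.8 / 3 = 1032119.9 s ≈ 287 hours.

286.7 hours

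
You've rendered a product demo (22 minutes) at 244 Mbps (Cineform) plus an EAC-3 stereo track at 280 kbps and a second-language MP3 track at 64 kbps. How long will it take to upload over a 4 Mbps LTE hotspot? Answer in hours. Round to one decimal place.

22 min = 1320 s
Audio total: 280 + 64 = 344 kbps = 0.344 Mbps.
Total bitrate: 244.344 Mbps.
File: 244.344 Mbps × 1320 s = 322534.1 Mb.
At 4 Mbps: 322534.1 / 4 = 80633.5 s ≈ 22.4 hours.

22.4 hours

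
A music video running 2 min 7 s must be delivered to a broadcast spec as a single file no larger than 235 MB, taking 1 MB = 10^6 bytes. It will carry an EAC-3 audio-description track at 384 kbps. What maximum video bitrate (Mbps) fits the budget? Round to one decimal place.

Budget: 235 MB = 1880.0 Mb.
2 min 7 s = 127 s
Total bitrate budget: 1880.0 Mb / 127 s = 14.803 Mbps.
Audio: 384 kbps = 0.384 Mbps.
Video: 14.803 − 0.384 = 14.419 Mbps.

14.4 Mbps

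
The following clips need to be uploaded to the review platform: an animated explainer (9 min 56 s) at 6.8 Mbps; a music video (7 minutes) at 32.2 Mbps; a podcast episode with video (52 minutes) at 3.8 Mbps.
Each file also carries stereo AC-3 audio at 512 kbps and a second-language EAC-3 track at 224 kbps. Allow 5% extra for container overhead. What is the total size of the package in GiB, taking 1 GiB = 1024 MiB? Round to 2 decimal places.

3.97 GiB

Audio total: 512 + 224 = 736 kbps = 0.736 Mbps.
animated explainer: 7.536 Mbps × 596 s × 1.05 = 4716.0 Mb
music video: 32.936 Mbps × 420 s × 1.05 = 14524.8 Mb
podcast episode with video: 4.536 Mbps × 3120 s × 1.05 = 14859.9 Mb
Total: 34100.7 Mb = 4262.6 MB.
= 3.970 GiB.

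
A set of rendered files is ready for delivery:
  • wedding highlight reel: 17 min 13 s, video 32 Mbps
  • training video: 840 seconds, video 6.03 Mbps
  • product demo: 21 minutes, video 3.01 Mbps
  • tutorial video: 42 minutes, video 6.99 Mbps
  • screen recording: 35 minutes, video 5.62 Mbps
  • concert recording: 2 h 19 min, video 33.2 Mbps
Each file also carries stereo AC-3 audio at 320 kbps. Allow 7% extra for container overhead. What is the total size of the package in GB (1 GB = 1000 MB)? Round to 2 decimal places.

47.26 GB

Audio: 320 kbps = 0.320 Mbps.
wedding highlight reel: 32.320 Mbps × 1033 s × 1.07 = 35723.6 Mb
training video: 6.350 Mbps × 840 s × 1.07 = 5707.4 Mb
product demo: 3.330 Mbps × 1260 s × 1.07 = 4489.5 Mb
tutorial video: 7.310 Mbps × 2520 s × 1.07 = 19710.7 Mb
screen recording: 5.940 Mbps × 2100 s × 1.07 = 13347.2 Mb
concert recording: 33.520 Mbps × 8340 s × 1.07 = 299125.8 Mb
Total: 378104.1 Mb = 47263.0 MB.
= 47.26 GB.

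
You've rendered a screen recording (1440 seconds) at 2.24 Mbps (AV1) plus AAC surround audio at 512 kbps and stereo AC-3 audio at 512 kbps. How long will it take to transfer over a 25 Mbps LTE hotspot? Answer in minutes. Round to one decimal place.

Audio total: 512 + 512 = 1024 kbps = 1.024 Mbps.
Total bitrate: 3.264 Mbps.
File: 3.264 Mbps × 1440 s = 4700.2 Mb.
At 25 Mbps: 4700.2 / 25 = 188.0 s ≈ 3.13 minutes.

3.1 minutes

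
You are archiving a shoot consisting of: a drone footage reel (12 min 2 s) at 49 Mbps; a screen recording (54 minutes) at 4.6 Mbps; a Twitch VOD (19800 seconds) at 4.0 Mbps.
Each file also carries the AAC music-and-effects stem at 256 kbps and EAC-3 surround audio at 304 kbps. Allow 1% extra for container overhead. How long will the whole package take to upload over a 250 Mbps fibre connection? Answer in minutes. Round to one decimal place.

Audio total: 256 + 304 = 560 kbps = 0.560 Mbps.
drone footage reel: 49.560 Mbps × 722 s × 1.01 = 36140.1 Mb
screen recording: 5.160 Mbps × 3240 s × 1.01 = 16885.6 Mb
Twitch VOD: 4.560 Mbps × 19800 s × 1.01 = 91190.9 Mb
Total: 144216.6 Mb = 18027.1 MB.
At 250 Mbps: 144216.6 / 250 = 577 s ≈ 9.61 minutes.

9.6 minutes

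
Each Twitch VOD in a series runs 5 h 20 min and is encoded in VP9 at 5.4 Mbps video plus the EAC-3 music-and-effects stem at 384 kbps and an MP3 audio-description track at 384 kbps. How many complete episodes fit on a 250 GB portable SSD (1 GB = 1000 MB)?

5 h 20 min = 320 min = 19200 s
Audio total: 384 + 384 = 768 kbps = 0.768 Mbps.
Total bitrate: 6.168 Mbps.
Per item: 6.168 Mbps × 19200 s = 118,426 Mb = 14,803 MB.
Capacity: 250 GB = 2,000,000 Mb; 16.89 items → 16 complete.

16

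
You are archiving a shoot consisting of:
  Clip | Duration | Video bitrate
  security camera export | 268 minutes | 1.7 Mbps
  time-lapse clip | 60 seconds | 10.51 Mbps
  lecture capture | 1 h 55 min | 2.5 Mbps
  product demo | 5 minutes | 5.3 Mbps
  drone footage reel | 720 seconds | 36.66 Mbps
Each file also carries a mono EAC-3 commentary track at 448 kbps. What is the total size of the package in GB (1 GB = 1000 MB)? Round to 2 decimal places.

Audio: 448 kbps = 0.448 Mbps.
security camera export: 2.148 Mbps × 16080 s = 34539.8 Mb
time-lapse clip: 10.958 Mbps × 60 s = 657.5 Mb
lecture capture: 2.948 Mbps × 6900 s = 20341.2 Mb
product demo: 5.748 Mbps × 300 s = 1724.4 Mb
drone footage reel: 37.108 Mbps × 720 s = 26717.8 Mb
Total: 83980.7 Mb = 10497.6 MB.
= 10.50 GB.

10.50 GB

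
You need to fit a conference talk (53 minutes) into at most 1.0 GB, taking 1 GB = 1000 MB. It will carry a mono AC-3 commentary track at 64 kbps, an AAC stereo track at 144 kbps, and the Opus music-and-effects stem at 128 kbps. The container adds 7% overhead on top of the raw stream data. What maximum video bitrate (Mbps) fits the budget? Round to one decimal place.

Budget: 1.0 GB = 8000.0 Mb.
Stream payload after overhead: 8000.0 / 1.07 = 7476.6 Mb.
53 min = 3180 s
Total bitrate budget: 7476.6 Mb / 3180 s = 2.351 Mbps.
Audio total: 64 + 144 + 128 = 336 kbps = 0.336 Mbps.
Video: 2.351 − 0.336 = 2.015 Mbps.

2.0 Mbps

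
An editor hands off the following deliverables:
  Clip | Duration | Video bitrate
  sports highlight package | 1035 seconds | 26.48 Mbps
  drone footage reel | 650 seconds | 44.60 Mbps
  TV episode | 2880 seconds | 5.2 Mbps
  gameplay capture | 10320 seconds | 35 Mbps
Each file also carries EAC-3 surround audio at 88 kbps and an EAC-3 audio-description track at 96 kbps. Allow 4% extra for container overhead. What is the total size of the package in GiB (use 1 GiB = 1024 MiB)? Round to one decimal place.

52.7 GiB

Audio total: 88 + 96 = 184 kbps = 0.184 Mbps.
sports highlight package: 26.664 Mbps × 1035 s × 1.04 = 28701.1 Mb
drone footage reel: 44.784 Mbps × 650 s × 1.04 = 30274.0 Mb
TV episode: 5.384 Mbps × 2880 s × 1.04 = 16126.2 Mb
gameplay capture: 35.184 Mbps × 10320 s × 1.04 = 377622.8 Mb
Total: 452724.1 Mb = 56590.5 MB.
= 52.70 GiB.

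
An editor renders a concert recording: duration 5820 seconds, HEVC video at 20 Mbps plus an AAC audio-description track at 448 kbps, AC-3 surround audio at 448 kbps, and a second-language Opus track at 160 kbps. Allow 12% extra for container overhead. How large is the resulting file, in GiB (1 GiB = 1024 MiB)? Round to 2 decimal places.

Audio total: 448 + 448 + 160 = 1056 kbps = 1.056 Mbps.
Total bitrate: 20 + 1.056 = 21.056 Mbps.
Stream data: 21.056 Mbps × 5820 s = 122545.9 Mb.
With 12% container overhead: ×1.12.
137,251 Mb = 17,156,428,800 bytes ÷ 1,073,741,824 = 15.98 GiB.

15.98 GiB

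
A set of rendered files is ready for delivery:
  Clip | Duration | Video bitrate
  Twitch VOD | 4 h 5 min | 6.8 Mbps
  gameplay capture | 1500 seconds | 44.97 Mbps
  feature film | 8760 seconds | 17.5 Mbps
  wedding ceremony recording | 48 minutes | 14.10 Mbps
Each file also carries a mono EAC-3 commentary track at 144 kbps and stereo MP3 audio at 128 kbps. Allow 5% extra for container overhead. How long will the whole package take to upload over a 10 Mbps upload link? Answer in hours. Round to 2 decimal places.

Audio total: 144 + 128 = 272 kbps = 0.272 Mbps.
Twitch VOD: 7.072 Mbps × 14700 s × 1.05 = 109156.3 Mb
gameplay capture: 45.242 Mbps × 1500 s × 1.05 = 71256.1 Mb
feature film: 17.772 Mbps × 8760 s × 1.05 = 163466.9 Mb
wedding ceremony recording: 14.372 Mbps × 2880 s × 1.05 = 43460.9 Mb
Total: 387340.3 Mb = 48417.5 MB.
At 10 Mbps: 387340.3 / 10 = 38734 s ≈ 10.8 hours.

10.76 hours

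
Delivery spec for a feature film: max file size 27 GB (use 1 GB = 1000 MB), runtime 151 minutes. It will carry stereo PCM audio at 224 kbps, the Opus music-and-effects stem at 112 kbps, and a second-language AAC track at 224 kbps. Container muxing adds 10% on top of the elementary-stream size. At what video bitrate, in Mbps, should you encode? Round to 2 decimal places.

Budget: 27 GB = 216000.0 Mb.
Stream payload after overhead: 216000.0 / 1.10 = 196363.6 Mb.
151 min = 9060 s
Total bitrate budget: 196363.6 Mb / 9060 s = 21.674 Mbps.
Audio total: 224 + 112 + 224 = 560 kbps = 0.560 Mbps.
Video: 21.674 − 0.560 = 21.114 Mbps.

21.11 Mbps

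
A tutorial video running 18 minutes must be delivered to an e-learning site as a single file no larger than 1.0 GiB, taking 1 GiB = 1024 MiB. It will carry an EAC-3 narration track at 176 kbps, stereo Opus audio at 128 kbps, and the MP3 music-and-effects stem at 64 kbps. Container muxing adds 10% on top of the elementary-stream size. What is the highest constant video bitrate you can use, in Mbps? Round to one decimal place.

6.9 Mbps

Budget: 1.0 GiB = 8589.9 Mb.
Stream payload after overhead: 8589.9 / 1.10 = 7809.0 Mb.
18 min = 1080 s
Total bitrate budget: 7809.0 Mb / 1080 s = 7.231 Mbps.
Audio total: 176 + 128 + 64 = 368 kbps = 0.368 Mbps.
Video: 7.231 − 0.368 = 6.863 Mbps.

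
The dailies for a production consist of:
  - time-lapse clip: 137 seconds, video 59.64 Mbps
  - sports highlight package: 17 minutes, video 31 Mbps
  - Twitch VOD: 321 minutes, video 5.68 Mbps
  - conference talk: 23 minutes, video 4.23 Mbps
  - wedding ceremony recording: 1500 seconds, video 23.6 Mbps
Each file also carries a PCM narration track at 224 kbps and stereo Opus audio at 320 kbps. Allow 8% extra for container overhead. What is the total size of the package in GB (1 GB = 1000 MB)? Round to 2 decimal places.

27.42 GB

Audio total: 224 + 320 = 544 kbps = 0.544 Mbps.
time-lapse clip: 60.184 Mbps × 137 s × 1.08 = 8904.8 Mb
sports highlight package: 31.544 Mbps × 1020 s × 1.08 = 34748.9 Mb
Twitch VOD: 6.224 Mbps × 19260 s × 1.08 = 129464.2 Mb
conference talk: 4.774 Mbps × 1380 s × 1.08 = 7115.2 Mb
wedding ceremony recording: 24.144 Mbps × 1500 s × 1.08 = 39113.3 Mb
Total: 219346.3 Mb = 27418.3 MB.
= 27.42 GB.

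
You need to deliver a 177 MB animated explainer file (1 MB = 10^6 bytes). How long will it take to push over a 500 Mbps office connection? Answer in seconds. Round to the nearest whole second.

File: 177 MB = 1416.0 Mb.
At 500 Mbps: 1416.0 / 500 = 2.8 s ≈ 2.83 seconds.

3 seconds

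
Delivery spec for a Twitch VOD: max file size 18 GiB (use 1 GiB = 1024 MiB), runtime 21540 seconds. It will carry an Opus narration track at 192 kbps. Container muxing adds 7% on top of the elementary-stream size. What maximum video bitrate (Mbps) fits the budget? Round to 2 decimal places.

6.52 Mbps

Budget: 18 GiB = 154618.8 Mb.
Stream payload after overhead: 154618.8 / 1.07 = 144503.6 Mb.
Total bitrate budget: 144503.6 Mb / 21540 s = 6.709 Mbps.
Audio: 192 kbps = 0.192 Mbps.
Video: 6.709 − 0.192 = 6.517 Mbps.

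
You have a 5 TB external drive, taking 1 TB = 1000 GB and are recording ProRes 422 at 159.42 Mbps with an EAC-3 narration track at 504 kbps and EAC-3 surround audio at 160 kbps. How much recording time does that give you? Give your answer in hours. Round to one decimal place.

69.4 hours

Audio total: 504 + 160 = 664 kbps = 0.664 Mbps.
Total bitrate: 159.42 + 0.664 = 160.084 Mbps.
Capacity: 5 TB = 40,000,000 Mb.
Recording time: 40,000,000 / 160.084 = 249,869 s ≈ 69.4 hours.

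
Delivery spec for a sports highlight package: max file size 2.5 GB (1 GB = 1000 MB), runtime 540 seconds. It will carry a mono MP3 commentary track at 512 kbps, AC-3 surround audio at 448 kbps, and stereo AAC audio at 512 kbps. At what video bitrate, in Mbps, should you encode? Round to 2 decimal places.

Budget: 2.5 GB = 20000.0 Mb.
Total bitrate budget: 20000.0 Mb / 540 s = 37.037 Mbps.
Audio total: 512 + 448 + 512 = 1472 kbps = 1.472 Mbps.
Video: 37.037 − 1.472 = 35.565 Mbps.

35.57 Mbps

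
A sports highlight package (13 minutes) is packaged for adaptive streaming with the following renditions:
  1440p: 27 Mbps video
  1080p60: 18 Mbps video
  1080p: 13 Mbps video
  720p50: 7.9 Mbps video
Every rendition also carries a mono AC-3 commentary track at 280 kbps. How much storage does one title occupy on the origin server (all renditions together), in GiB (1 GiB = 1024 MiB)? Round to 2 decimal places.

13 min = 780 s
Audio: 280 kbps = 0.280 Mbps.
Sum of rendition bitrates: (27+0.280) + (18+0.280) + (13+0.280) + (7.9+0.280) = 67.020 Mbps.
× 780 s = 52,276 Mb = 6,534 MB = 6.086 GiB.

6.09 GiB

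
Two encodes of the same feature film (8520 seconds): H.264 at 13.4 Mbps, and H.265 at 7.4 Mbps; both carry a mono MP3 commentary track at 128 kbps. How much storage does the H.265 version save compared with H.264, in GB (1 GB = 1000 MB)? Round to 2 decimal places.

Audio: 128 kbps = 0.128 Mbps.
H.264: 13.528 Mbps × 8520 s = 115258.6 Mb = 14.407 GB.
H.265: 7.528 Mbps × 8520 s = 64138.6 Mb = 8.017 GB.
Saving: 14.407 − 8.017 = 6.390 GB.

6.39 GB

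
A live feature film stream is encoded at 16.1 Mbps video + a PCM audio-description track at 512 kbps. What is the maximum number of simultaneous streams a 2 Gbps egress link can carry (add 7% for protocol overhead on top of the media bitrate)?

112

Audio: 512 kbps = 0.512 Mbps.
Per-viewer media rate: 16.612 Mbps.
On the wire with 7% overhead: 17.775 Mbps.
2 Gbps = 2,000 Mbps; 2,000 / 17.775 = 112.52 → 112 viewers.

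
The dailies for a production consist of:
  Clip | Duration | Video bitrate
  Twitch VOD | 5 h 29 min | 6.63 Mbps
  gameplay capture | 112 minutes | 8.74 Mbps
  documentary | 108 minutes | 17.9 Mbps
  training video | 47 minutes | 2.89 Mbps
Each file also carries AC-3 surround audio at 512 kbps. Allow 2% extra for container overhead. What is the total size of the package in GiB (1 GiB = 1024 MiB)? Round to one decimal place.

Audio: 512 kbps = 0.512 Mbps.
Twitch VOD: 7.142 Mbps × 19740 s × 1.02 = 143802.7 Mb
gameplay capture: 9.252 Mbps × 6720 s × 1.02 = 63416.9 Mb
documentary: 18.412 Mbps × 6480 s × 1.02 = 121696.0 Mb
training video: 3.402 Mbps × 2820 s × 1.02 = 9785.5 Mb
Total: 338701.1 Mb = 42337.6 MB.
= 39.43 GiB.

39.4 GiB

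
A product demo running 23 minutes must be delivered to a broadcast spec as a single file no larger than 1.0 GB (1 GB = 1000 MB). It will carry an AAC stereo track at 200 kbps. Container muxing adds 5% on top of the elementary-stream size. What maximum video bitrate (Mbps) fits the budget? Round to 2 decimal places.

Budget: 1.0 GB = 8000.0 Mb.
Stream payload after overhead: 8000.0 / 1.05 = 7619.0 Mb.
23 min = 1380 s
Total bitrate budget: 7619.0 Mb / 1380 s = 5.521 Mbps.
Audio: 200 kbps = 0.200 Mbps.
Video: 5.521 − 0.200 = 5.321 Mbps.

5.32 Mbps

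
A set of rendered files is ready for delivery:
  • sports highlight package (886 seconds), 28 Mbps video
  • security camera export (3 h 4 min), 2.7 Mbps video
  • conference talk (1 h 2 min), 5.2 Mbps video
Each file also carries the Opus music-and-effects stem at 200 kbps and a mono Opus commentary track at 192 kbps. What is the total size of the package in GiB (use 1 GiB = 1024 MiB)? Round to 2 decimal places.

9.32 GiB

Audio total: 200 + 192 = 392 kbps = 0.392 Mbps.
sports highlight package: 28.392 Mbps × 886 s = 25155.3 Mb
security camera export: 3.092 Mbps × 11040 s = 34135.7 Mb
conference talk: 5.592 Mbps × 3720 s = 20802.2 Mb
Total: 80093.2 Mb = 10011.7 MB.
= 9.324 GiB.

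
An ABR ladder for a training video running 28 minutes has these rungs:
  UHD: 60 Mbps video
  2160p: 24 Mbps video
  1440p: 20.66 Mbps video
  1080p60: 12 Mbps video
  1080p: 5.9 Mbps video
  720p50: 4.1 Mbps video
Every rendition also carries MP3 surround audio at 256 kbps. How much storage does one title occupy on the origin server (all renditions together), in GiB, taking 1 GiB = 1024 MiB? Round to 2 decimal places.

28 min = 1680 s
Audio: 256 kbps = 0.256 Mbps.
Sum of rendition bitrates: (60+0.256) + (24+0.256) + (20.66+0.256) + (12+0.256) + (5.9+0.256) + (4.1+0.256) = 128.196 Mbps.
× 1680 s = 215,369 Mb = 26,921 MB = 25.07 GiB.

25.07 GiB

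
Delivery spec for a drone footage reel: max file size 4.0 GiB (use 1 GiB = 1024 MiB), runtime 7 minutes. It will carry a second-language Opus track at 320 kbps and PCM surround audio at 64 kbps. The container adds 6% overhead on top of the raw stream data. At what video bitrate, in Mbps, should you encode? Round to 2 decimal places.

76.79 Mbps

Budget: 4.0 GiB = 34359.7 Mb.
Stream payload after overhead: 34359.7 / 1.06 = 32414.8 Mb.
7 min = 420 s
Total bitrate budget: 32414.8 Mb / 420 s = 77.178 Mbps.
Audio total: 320 + 64 = 384 kbps = 0.384 Mbps.
Video: 77.178 − 0.384 = 76.794 Mbps.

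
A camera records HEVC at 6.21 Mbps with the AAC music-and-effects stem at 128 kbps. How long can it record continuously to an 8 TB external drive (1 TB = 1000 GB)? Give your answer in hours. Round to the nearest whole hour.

2805 hours

Audio: 128 kbps = 0.128 Mbps.
Total bitrate: 6.21 + 0.128 = 6.338 Mbps.
Capacity: 8 TB = 64,000,000 Mb.
Recording time: 64,000,000 / 6.338 = 10,097,823 s ≈ 2,805 hours.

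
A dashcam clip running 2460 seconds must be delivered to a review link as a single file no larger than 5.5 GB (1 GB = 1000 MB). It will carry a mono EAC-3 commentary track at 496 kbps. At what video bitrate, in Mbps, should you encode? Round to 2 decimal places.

17.39 Mbps

Budget: 5.5 GB = 44000.0 Mb.
Total bitrate budget: 44000.0 Mb / 2460 s = 17.886 Mbps.
Audio: 496 kbps = 0.496 Mbps.
Video: 17.886 − 0.496 = 17.390 Mbps.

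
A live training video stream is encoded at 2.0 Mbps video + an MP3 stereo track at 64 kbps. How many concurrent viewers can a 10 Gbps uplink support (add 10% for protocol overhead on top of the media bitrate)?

4404

Audio: 64 kbps = 0.064 Mbps.
Per-viewer media rate: 2.064 Mbps.
On the wire with 10% overhead: 2.270 Mbps.
10 Gbps = 10,000 Mbps; 10,000 / 2.270 = 4404.51 → 4404 viewers.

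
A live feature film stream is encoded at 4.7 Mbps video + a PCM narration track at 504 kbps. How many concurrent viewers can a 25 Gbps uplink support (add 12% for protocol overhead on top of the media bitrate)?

Audio: 504 kbps = 0.504 Mbps.
Per-viewer media rate: 5.204 Mbps.
On the wire with 12% overhead: 5.828 Mbps.
25 Gbps = 25,000 Mbps; 25,000 / 5.828 = 4289.28 → 4289 viewers.

4289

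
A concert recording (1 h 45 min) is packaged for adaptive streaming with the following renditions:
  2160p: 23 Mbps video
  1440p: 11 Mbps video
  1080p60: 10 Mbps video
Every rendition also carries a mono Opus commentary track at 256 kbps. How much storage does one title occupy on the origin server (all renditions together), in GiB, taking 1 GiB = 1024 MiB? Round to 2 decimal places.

32.83 GiB

1 h 45 min = 105 min = 6300 s
Audio: 256 kbps = 0.256 Mbps.
Sum of rendition bitrates: (23+0.256) + (11+0.256) + (10+0.256) = 44.768 Mbps.
× 6300 s = 282,038 Mb = 35,255 MB = 32.83 GiB.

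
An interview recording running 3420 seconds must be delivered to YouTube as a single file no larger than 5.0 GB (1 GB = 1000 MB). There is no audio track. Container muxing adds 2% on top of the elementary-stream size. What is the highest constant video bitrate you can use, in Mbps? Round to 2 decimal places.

11.47 Mbps

Budget: 5.0 GB = 40000.0 Mb.
Stream payload after overhead: 40000.0 / 1.02 = 39215.7 Mb.
Total bitrate budget: 39215.7 Mb / 3420 s = 11.467 Mbps.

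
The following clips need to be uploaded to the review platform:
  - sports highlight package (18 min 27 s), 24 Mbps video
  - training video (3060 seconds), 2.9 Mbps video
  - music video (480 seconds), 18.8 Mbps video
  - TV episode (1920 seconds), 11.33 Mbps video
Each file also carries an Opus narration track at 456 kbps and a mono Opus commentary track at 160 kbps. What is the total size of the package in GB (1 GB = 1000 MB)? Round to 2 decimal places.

8.78 GB

Audio total: 456 + 160 = 616 kbps = 0.616 Mbps.
sports highlight package: 24.616 Mbps × 1107 s = 27249.9 Mb
training video: 3.516 Mbps × 3060 s = 10759.0 Mb
music video: 19.416 Mbps × 480 s = 9319.7 Mb
TV episode: 11.946 Mbps × 1920 s = 22936.3 Mb
Total: 70264.9 Mb = 8783.1 MB.
= 8.783 GB.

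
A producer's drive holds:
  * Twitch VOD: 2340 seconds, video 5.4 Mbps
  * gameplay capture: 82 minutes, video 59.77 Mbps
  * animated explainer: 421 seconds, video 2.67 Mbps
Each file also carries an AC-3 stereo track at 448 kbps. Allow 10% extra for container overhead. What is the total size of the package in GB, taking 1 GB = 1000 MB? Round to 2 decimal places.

Audio: 448 kbps = 0.448 Mbps.
Twitch VOD: 5.848 Mbps × 2340 s × 1.10 = 15052.8 Mb
gameplay capture: 60.218 Mbps × 4920 s × 1.10 = 325899.8 Mb
animated explainer: 3.118 Mbps × 421 s × 1.10 = 1443.9 Mb
Total: 342396.5 Mb = 42799.6 MB.
= 42.80 GB.

42.80 GB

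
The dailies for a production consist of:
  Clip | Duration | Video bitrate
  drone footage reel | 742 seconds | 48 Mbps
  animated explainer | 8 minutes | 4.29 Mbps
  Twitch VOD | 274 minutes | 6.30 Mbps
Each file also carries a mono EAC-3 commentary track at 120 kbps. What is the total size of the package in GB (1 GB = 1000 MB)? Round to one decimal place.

17.9 GB

Audio: 120 kbps = 0.120 Mbps.
drone footage reel: 48.120 Mbps × 742 s = 35705.0 Mb
animated explainer: 4.410 Mbps × 480 s = 2116.8 Mb
Twitch VOD: 6.420 Mbps × 16440 s = 105544.8 Mb
Total: 143366.6 Mb = 17920.8 MB.
= 17.92 GB.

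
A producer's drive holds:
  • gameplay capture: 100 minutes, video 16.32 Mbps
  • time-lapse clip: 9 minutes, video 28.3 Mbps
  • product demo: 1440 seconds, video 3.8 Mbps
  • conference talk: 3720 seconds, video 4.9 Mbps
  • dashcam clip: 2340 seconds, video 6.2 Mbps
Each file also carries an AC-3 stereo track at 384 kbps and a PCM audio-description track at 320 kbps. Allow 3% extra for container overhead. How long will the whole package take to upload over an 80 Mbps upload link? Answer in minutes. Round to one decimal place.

34.6 minutes

Audio total: 384 + 320 = 704 kbps = 0.704 Mbps.
gameplay capture: 17.024 Mbps × 6000 s × 1.03 = 105208.3 Mb
time-lapse clip: 29.004 Mbps × 540 s × 1.03 = 16132.0 Mb
product demo: 4.504 Mbps × 1440 s × 1.03 = 6680.3 Mb
conference talk: 5.604 Mbps × 3720 s × 1.03 = 21472.3 Mb
dashcam clip: 6.904 Mbps × 2340 s × 1.03 = 16640.0 Mb
Total: 166133.0 Mb = 20766.6 MB.
At 80 Mbps: 166133.0 / 80 = 2077 s ≈ 34.6 minutes.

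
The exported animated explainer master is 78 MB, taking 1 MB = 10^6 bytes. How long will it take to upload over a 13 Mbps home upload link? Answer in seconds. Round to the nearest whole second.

File: 78 MB = 624.0 Mb.
At 13 Mbps: 624.0 / 13 = 48.0 s ≈ 48 seconds.

48 seconds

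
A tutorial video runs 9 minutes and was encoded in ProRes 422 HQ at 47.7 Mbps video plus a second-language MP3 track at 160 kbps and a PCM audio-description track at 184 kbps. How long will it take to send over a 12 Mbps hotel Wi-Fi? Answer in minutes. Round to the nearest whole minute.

9 min = 540 s
Audio total: 160 + 184 = 344 kbps = 0.344 Mbps.
Total bitrate: 48.044 Mbps.
File: 48.044 Mbps × 540 s = 25943.8 Mb.
At 12 Mbps: 25943.8 / 12 = 2162.0 s ≈ 36 minutes.

36 minutes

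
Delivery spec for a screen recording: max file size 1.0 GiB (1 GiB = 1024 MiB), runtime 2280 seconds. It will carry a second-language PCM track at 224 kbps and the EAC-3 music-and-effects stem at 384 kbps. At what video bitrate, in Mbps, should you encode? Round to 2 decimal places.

Budget: 1.0 GiB = 8589.9 Mb.
Total bitrate budget: 8589.9 Mb / 2280 s = 3.768 Mbps.
Audio total: 224 + 384 = 608 kbps = 0.608 Mbps.
Video: 3.768 − 0.608 = 3.160 Mbps.

3.16 Mbps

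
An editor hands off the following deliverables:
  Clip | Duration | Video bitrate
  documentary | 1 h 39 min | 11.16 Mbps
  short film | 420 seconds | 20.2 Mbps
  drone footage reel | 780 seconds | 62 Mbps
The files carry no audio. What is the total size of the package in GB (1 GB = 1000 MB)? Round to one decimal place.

documentary: 11.160 Mbps × 5940 s = 66290.4 Mb
short film: 20.200 Mbps × 420 s = 8484.0 Mb
drone footage reel: 62.000 Mbps × 780 s = 48360.0 Mb
Total: 123134.4 Mb = 15391.8 MB.
= 15.39 GB.

15.4 GB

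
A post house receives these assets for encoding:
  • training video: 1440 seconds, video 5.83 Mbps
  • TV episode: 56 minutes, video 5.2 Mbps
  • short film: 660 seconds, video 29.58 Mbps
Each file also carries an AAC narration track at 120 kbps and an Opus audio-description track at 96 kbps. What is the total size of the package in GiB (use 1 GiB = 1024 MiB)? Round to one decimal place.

Audio total: 120 + 96 = 216 kbps = 0.216 Mbps.
training video: 6.046 Mbps × 1440 s = 8706.2 Mb
TV episode: 5.416 Mbps × 3360 s = 18197.8 Mb
short film: 29.796 Mbps × 660 s = 19665.4 Mb
Total: 46569.4 Mb = 5821.2 MB.
= 5.421 GiB.

5.4 GiB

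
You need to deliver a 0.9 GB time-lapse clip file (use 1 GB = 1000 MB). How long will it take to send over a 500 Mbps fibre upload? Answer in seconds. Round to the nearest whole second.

File: 0.9 GB = 7200.0 Mb.
At 500 Mbps: 7200.0 / 500 = 14.4 s ≈ 14.4 seconds.

14 seconds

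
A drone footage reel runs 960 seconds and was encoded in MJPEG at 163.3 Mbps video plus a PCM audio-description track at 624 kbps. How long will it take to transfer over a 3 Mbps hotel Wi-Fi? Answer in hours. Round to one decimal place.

14.6 hours

Audio: 624 kbps = 0.624 Mbps.
Total bitrate: 163.924 Mbps.
File: 163.924 Mbps × 960 s = 157367.0 Mb.
At 3 Mbps: 157367.0 / 3 = 52455.7 s ≈ 14.6 hours.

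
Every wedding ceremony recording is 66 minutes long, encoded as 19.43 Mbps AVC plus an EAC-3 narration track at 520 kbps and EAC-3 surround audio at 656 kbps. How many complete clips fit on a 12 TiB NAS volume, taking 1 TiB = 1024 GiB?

66 min = 3960 s
Audio total: 520 + 656 = 1176 kbps = 1.176 Mbps.
Total bitrate: 20.606 Mbps.
Per item: 20.606 Mbps × 3960 s = 81,600 Mb = 10,200 MB.
Capacity: 12 TiB = 105,553,116 Mb; 1293.55 items → 1293 complete.

1293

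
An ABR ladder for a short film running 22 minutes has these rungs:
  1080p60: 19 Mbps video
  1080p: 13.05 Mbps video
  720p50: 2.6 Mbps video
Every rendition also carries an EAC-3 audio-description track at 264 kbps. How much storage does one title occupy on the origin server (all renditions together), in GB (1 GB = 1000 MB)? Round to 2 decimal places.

5.85 GB

22 min = 1320 s
Audio: 264 kbps = 0.264 Mbps.
Sum of rendition bitrates: (19+0.264) + (13.05+0.264) + (2.6+0.264) = 35.442 Mbps.
× 1320 s = 46,783 Mb = 5,848 MB = 5.848 GB.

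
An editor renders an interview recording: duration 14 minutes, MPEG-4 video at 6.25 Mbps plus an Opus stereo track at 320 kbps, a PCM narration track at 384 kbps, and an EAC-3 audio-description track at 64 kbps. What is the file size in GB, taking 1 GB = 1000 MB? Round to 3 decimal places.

0.737 GB

14 min = 840 s
Audio total: 320 + 384 + 64 = 768 kbps = 0.768 Mbps.
Total bitrate: 6.25 + 0.768 = 7.018 Mbps.
Stream data: 7.018 Mbps × 840 s = 5895.1 Mb.
5,895 Mb ÷ 8 = 736.9 MB → 0.7369 GB.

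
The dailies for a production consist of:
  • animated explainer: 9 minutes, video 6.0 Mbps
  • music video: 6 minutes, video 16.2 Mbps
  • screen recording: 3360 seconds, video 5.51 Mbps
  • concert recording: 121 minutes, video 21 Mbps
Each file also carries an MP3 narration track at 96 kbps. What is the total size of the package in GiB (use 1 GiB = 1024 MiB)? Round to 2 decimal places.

Audio: 96 kbps = 0.096 Mbps.
animated explainer: 6.096 Mbps × 540 s = 3291.8 Mb
music video: 16.296 Mbps × 360 s = 5866.6 Mb
screen recording: 5.606 Mbps × 3360 s = 18836.2 Mb
concert recording: 21.096 Mbps × 7260 s = 153157.0 Mb
Total: 181151.5 Mb = 22643.9 MB.
= 21.09 GiB.

21.09 GiB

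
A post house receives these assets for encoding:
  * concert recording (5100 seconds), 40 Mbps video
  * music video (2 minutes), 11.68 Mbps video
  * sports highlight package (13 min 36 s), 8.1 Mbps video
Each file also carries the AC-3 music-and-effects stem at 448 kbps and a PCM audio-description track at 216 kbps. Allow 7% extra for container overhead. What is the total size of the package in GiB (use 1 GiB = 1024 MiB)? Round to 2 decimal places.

26.91 GiB

Audio total: 448 + 216 = 664 kbps = 0.664 Mbps.
concert recording: 40.664 Mbps × 5100 s × 1.07 = 221903.4 Mb
music video: 12.344 Mbps × 120 s × 1.07 = 1585.0 Mb
sports highlight package: 8.764 Mbps × 816 s × 1.07 = 7652.0 Mb
Total: 231140.4 Mb = 28892.6 MB.
= 26.91 GiB.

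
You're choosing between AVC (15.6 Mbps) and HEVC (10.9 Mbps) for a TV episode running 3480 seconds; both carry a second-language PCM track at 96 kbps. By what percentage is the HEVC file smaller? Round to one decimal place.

Audio: 96 kbps = 0.096 Mbps.
AVC: 15.696 Mbps × 3480 s = 54622.1 Mb = 6.828 GB.
HEVC: 10.996 Mbps × 3480 s = 38266.1 Mb = 4.783 GB.
Reduction: (1 − 4.783/6.828) × 100 = 29.94%.

29.9%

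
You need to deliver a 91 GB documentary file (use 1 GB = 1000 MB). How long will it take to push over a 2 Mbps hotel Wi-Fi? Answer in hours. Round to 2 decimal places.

101.11 hours

File: 91 GB = 728000.0 Mb.
At 2 Mbps: 728000.0 / 2 = 364000.0 s ≈ 101 hours.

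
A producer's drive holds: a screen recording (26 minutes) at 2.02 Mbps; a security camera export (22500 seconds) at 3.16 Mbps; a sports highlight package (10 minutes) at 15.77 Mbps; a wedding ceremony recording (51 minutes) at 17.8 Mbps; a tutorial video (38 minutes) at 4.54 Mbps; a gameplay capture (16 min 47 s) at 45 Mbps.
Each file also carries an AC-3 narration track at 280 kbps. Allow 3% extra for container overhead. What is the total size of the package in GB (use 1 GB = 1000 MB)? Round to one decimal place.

26.1 GB

Audio: 280 kbps = 0.280 Mbps.
screen recording: 2.300 Mbps × 1560 s × 1.03 = 3695.6 Mb
security camera export: 3.440 Mbps × 22500 s × 1.03 = 79722.0 Mb
sports highlight package: 16.050 Mbps × 600 s × 1.03 = 9918.9 Mb
wedding ceremony recording: 18.080 Mbps × 3060 s × 1.03 = 56984.5 Mb
tutorial video: 4.820 Mbps × 2280 s × 1.03 = 11319.3 Mb
gameplay capture: 45.280 Mbps × 1007 s × 1.03 = 46964.9 Mb
Total: 208605.2 Mb = 26075.7 MB.
= 26.08 GB.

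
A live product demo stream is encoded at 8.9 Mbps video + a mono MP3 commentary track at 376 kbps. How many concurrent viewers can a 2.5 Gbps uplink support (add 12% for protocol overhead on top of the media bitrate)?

240

Audio: 376 kbps = 0.376 Mbps.
Per-viewer media rate: 9.276 Mbps.
On the wire with 12% overhead: 10.389 Mbps.
2.5 Gbps = 2,500 Mbps; 2,500 / 10.389 = 240.64 → 240 viewers.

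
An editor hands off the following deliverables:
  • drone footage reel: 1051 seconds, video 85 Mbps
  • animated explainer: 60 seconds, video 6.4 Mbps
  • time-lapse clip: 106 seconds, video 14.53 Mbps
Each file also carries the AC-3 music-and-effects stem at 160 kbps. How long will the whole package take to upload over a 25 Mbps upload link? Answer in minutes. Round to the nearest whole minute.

61 minutes

Audio: 160 kbps = 0.160 Mbps.
drone footage reel: 85.160 Mbps × 1051 s = 89503.2 Mb
animated explainer: 6.560 Mbps × 60 s = 393.6 Mb
time-lapse clip: 14.690 Mbps × 106 s = 1557.1 Mb
Total: 91453.9 Mb = 11431.7 MB.
At 25 Mbps: 91453.9 / 25 = 3658 s ≈ 61 minutes.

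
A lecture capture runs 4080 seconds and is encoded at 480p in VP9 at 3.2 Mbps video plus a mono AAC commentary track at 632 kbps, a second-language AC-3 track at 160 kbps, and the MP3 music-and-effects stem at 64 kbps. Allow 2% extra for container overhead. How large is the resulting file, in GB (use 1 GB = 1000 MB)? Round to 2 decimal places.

Audio total: 632 + 160 + 64 = 856 kbps = 0.856 Mbps.
Total bitrate: 3.2 + 0.856 = 4.056 Mbps.
Stream data: 4.056 Mbps × 4080 s = 16548.5 Mb.
With 2% container overhead: ×1.02.
16,879 Mb ÷ 8 = 2,110 MB → 2.110 GB.

2.11 GB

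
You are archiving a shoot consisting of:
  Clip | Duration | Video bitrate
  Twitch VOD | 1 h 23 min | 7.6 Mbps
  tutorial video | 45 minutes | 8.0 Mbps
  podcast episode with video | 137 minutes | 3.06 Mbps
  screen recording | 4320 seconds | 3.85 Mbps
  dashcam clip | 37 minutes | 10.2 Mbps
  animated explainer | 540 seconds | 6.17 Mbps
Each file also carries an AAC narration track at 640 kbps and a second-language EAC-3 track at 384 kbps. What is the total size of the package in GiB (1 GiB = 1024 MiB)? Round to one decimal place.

Audio total: 640 + 384 = 1024 kbps = 1.024 Mbps.
Twitch VOD: 8.624 Mbps × 4980 s = 42947.5 Mb
tutorial video: 9.024 Mbps × 2700 s = 24364.8 Mb
podcast episode with video: 4.084 Mbps × 8220 s = 33570.5 Mb
screen recording: 4.874 Mbps × 4320 s = 21055.7 Mb
dashcam clip: 11.224 Mbps × 2220 s = 24917.3 Mb
animated explainer: 7.194 Mbps × 540 s = 3884.8 Mb
Total: 150740.5 Mb = 18842.6 MB.
= 17.55 GiB.

17.5 GiB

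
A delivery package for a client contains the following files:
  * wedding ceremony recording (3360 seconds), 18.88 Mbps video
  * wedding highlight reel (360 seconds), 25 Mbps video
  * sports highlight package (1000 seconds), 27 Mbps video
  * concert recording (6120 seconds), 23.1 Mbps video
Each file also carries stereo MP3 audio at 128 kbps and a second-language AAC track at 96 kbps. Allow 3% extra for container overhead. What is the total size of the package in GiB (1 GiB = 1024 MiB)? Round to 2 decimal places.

Audio total: 128 + 96 = 224 kbps = 0.224 Mbps.
wedding ceremony recording: 19.104 Mbps × 3360 s × 1.03 = 66115.1 Mb
wedding highlight reel: 25.224 Mbps × 360 s × 1.03 = 9353.1 Mb
sports highlight package: 27.224 Mbps × 1000 s × 1.03 = 28040.7 Mb
concert recording: 23.324 Mbps × 6120 s × 1.03 = 147025.2 Mb
Total: 250534.1 Mb = 31316.8 MB.
= 29.17 GiB.

29.17 GiB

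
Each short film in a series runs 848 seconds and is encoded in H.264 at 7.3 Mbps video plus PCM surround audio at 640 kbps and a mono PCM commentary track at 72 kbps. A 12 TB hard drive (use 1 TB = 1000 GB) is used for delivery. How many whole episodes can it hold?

14129

Audio total: 640 + 72 = 712 kbps = 0.712 Mbps.
Total bitrate: 8.012 Mbps.
Per item: 8.012 Mbps × 848 s = 6,794 Mb = 849.3 MB.
Capacity: 12 TB = 96,000,000 Mb; 14129.75 items → 14129 complete.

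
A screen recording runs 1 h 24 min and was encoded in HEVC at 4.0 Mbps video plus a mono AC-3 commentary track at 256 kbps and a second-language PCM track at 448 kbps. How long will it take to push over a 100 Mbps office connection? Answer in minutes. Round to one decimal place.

4.0 minutes

1 h 24 min = 84 min = 5040 s
Audio total: 256 + 448 = 704 kbps = 0.704 Mbps.
Total bitrate: 4.704 Mbps.
File: 4.704 Mbps × 5040 s = 23708.2 Mb.
At 100 Mbps: 23708.2 / 100 = 237.1 s ≈ 3.95 minutes.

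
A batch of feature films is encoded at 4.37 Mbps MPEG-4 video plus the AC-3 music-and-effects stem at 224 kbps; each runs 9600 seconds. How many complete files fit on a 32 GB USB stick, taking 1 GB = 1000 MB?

Audio: 224 kbps = 0.224 Mbps.
Total bitrate: 4.594 Mbps.
Per item: 4.594 Mbps × 9600 s = 44,102 Mb = 5,513 MB.
Capacity: 32 GB = 256,000 Mb; 5.80 items → 5 complete.

5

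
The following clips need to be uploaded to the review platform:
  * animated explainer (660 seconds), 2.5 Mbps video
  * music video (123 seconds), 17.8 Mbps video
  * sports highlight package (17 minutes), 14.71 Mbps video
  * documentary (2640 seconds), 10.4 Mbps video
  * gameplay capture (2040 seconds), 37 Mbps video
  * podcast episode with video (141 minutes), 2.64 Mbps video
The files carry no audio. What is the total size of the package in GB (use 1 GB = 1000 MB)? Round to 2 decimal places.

animated explainer: 2.500 Mbps × 660 s = 1650.0 Mb
music video: 17.800 Mbps × 123 s = 2189.4 Mb
sports highlight package: 14.710 Mbps × 1020 s = 15004.2 Mb
documentary: 10.400 Mbps × 2640 s = 27456.0 Mb
gameplay capture: 37.000 Mbps × 2040 s = 75480.0 Mb
podcast episode with video: 2.640 Mbps × 8460 s = 22334.4 Mb
Total: 144114.0 Mb = 18014.2 MB.
= 18.01 GB.

18.01 GB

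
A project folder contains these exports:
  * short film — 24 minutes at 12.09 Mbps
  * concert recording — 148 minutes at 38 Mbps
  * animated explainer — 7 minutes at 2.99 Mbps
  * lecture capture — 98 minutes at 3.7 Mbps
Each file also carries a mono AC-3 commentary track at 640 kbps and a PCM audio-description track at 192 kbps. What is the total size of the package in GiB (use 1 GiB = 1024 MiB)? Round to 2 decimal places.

Audio total: 640 + 192 = 832 kbps = 0.832 Mbps.
short film: 12.922 Mbps × 1440 s = 18607.7 Mb
concert recording: 38.832 Mbps × 8880 s = 344828.2 Mb
animated explainer: 3.822 Mbps × 420 s = 1605.2 Mb
lecture capture: 4.532 Mbps × 5880 s = 26648.2 Mb
Total: 391689.2 Mb = 48961.2 MB.
= 45.60 GiB.

45.60 GiB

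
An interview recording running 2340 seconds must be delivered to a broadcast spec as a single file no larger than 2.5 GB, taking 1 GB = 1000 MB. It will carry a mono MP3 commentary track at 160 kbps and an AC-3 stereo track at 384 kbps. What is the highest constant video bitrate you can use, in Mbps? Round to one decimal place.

8.0 Mbps

Budget: 2.5 GB = 20000.0 Mb.
Total bitrate budget: 20000.0 Mb / 2340 s = 8.547 Mbps.
Audio total: 160 + 384 = 544 kbps = 0.544 Mbps.
Video: 8.547 − 0.544 = 8.003 Mbps.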